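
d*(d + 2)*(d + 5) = d^3 + 7*d^2 + 10*d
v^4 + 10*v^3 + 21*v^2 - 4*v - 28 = (v - 1)*(v + 2)^2*(v + 7)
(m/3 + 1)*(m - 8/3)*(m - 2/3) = m^3/3 - m^2/9 - 74*m/27 + 16/9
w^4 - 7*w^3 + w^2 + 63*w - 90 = (w - 5)*(w - 3)*(w - 2)*(w + 3)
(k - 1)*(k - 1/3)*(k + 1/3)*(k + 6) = k^4 + 5*k^3 - 55*k^2/9 - 5*k/9 + 2/3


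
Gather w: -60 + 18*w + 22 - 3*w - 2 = 15*w - 40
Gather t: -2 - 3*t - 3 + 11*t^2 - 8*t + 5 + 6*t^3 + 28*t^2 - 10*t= 6*t^3 + 39*t^2 - 21*t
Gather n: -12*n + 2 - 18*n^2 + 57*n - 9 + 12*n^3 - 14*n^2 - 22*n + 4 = 12*n^3 - 32*n^2 + 23*n - 3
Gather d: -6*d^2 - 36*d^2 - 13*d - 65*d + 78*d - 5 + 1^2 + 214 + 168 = 378 - 42*d^2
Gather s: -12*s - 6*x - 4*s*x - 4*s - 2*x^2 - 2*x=s*(-4*x - 16) - 2*x^2 - 8*x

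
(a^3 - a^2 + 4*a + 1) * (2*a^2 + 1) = 2*a^5 - 2*a^4 + 9*a^3 + a^2 + 4*a + 1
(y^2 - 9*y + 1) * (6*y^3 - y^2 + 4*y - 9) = 6*y^5 - 55*y^4 + 19*y^3 - 46*y^2 + 85*y - 9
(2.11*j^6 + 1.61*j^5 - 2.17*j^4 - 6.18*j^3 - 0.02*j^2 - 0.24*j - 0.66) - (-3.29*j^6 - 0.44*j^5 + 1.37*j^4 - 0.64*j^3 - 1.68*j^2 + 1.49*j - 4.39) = 5.4*j^6 + 2.05*j^5 - 3.54*j^4 - 5.54*j^3 + 1.66*j^2 - 1.73*j + 3.73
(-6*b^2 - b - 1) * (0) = 0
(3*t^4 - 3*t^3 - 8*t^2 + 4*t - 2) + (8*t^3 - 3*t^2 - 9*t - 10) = 3*t^4 + 5*t^3 - 11*t^2 - 5*t - 12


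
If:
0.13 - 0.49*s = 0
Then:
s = 0.27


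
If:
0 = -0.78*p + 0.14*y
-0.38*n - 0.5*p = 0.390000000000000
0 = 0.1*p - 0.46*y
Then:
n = -1.03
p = 0.00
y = 0.00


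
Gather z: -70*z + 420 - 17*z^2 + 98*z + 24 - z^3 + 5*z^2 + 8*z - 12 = -z^3 - 12*z^2 + 36*z + 432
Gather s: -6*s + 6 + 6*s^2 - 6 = 6*s^2 - 6*s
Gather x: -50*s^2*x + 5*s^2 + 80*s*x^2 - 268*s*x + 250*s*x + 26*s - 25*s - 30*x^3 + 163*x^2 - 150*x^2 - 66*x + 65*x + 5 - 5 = 5*s^2 + s - 30*x^3 + x^2*(80*s + 13) + x*(-50*s^2 - 18*s - 1)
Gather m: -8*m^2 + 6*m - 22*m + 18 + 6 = -8*m^2 - 16*m + 24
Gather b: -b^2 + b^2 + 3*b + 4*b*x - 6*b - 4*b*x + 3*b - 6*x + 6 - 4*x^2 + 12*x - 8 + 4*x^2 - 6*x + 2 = 0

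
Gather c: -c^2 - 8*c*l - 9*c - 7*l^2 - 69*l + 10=-c^2 + c*(-8*l - 9) - 7*l^2 - 69*l + 10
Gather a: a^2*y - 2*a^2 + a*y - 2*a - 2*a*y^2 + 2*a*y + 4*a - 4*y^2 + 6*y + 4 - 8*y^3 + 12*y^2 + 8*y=a^2*(y - 2) + a*(-2*y^2 + 3*y + 2) - 8*y^3 + 8*y^2 + 14*y + 4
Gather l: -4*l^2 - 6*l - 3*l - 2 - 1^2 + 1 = -4*l^2 - 9*l - 2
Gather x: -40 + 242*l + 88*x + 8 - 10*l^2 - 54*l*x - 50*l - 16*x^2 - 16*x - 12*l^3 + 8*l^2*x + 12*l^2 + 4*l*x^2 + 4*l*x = -12*l^3 + 2*l^2 + 192*l + x^2*(4*l - 16) + x*(8*l^2 - 50*l + 72) - 32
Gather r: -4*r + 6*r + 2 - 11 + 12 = 2*r + 3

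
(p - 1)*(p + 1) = p^2 - 1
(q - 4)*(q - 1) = q^2 - 5*q + 4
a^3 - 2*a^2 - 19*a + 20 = (a - 5)*(a - 1)*(a + 4)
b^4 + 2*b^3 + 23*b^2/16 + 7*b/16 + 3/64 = (b + 1/4)*(b + 1/2)^2*(b + 3/4)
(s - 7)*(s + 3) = s^2 - 4*s - 21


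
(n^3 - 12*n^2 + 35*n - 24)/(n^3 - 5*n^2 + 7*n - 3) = (n - 8)/(n - 1)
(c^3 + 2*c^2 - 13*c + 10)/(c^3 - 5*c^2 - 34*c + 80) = (c - 1)/(c - 8)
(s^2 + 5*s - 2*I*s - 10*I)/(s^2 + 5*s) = (s - 2*I)/s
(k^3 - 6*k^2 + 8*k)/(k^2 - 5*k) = (k^2 - 6*k + 8)/(k - 5)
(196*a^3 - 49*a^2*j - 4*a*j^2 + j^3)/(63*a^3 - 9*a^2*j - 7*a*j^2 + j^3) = (28*a^2 - 3*a*j - j^2)/(9*a^2 - j^2)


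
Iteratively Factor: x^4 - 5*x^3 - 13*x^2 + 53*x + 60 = (x + 1)*(x^3 - 6*x^2 - 7*x + 60) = (x - 4)*(x + 1)*(x^2 - 2*x - 15) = (x - 4)*(x + 1)*(x + 3)*(x - 5)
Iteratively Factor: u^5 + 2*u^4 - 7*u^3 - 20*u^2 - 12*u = (u - 3)*(u^4 + 5*u^3 + 8*u^2 + 4*u) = u*(u - 3)*(u^3 + 5*u^2 + 8*u + 4) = u*(u - 3)*(u + 1)*(u^2 + 4*u + 4) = u*(u - 3)*(u + 1)*(u + 2)*(u + 2)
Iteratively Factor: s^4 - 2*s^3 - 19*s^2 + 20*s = (s + 4)*(s^3 - 6*s^2 + 5*s) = s*(s + 4)*(s^2 - 6*s + 5) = s*(s - 5)*(s + 4)*(s - 1)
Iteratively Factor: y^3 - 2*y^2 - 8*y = (y - 4)*(y^2 + 2*y) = y*(y - 4)*(y + 2)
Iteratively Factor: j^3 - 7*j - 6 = (j + 1)*(j^2 - j - 6) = (j - 3)*(j + 1)*(j + 2)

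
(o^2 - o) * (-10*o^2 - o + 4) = -10*o^4 + 9*o^3 + 5*o^2 - 4*o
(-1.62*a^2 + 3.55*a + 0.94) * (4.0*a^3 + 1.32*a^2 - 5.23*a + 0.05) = -6.48*a^5 + 12.0616*a^4 + 16.9186*a^3 - 17.4067*a^2 - 4.7387*a + 0.047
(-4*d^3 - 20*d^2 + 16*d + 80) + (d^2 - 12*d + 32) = -4*d^3 - 19*d^2 + 4*d + 112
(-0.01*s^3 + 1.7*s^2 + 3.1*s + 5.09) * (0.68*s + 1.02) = -0.0068*s^4 + 1.1458*s^3 + 3.842*s^2 + 6.6232*s + 5.1918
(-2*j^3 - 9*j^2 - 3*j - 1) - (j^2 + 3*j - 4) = -2*j^3 - 10*j^2 - 6*j + 3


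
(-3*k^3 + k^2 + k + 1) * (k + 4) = -3*k^4 - 11*k^3 + 5*k^2 + 5*k + 4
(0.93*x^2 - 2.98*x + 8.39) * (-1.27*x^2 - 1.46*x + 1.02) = -1.1811*x^4 + 2.4268*x^3 - 5.3559*x^2 - 15.289*x + 8.5578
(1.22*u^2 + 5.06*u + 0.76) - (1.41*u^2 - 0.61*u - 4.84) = -0.19*u^2 + 5.67*u + 5.6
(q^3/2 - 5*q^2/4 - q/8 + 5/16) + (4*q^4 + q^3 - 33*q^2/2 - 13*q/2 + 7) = 4*q^4 + 3*q^3/2 - 71*q^2/4 - 53*q/8 + 117/16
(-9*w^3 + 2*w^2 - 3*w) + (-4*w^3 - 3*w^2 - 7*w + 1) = -13*w^3 - w^2 - 10*w + 1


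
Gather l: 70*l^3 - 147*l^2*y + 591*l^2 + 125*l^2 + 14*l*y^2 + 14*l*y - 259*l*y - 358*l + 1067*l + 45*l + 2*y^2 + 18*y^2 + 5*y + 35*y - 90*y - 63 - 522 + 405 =70*l^3 + l^2*(716 - 147*y) + l*(14*y^2 - 245*y + 754) + 20*y^2 - 50*y - 180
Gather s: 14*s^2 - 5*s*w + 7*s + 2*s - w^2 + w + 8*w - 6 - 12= 14*s^2 + s*(9 - 5*w) - w^2 + 9*w - 18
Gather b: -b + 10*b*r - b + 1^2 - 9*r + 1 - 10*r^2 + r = b*(10*r - 2) - 10*r^2 - 8*r + 2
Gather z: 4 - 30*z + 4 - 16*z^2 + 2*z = -16*z^2 - 28*z + 8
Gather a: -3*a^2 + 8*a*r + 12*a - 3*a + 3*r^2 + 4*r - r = -3*a^2 + a*(8*r + 9) + 3*r^2 + 3*r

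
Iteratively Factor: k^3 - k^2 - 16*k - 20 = (k + 2)*(k^2 - 3*k - 10) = (k - 5)*(k + 2)*(k + 2)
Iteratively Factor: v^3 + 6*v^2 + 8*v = (v + 2)*(v^2 + 4*v) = v*(v + 2)*(v + 4)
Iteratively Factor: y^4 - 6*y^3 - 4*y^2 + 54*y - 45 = (y - 1)*(y^3 - 5*y^2 - 9*y + 45) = (y - 3)*(y - 1)*(y^2 - 2*y - 15) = (y - 5)*(y - 3)*(y - 1)*(y + 3)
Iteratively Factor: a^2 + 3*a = (a + 3)*(a)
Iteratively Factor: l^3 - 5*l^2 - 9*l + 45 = (l + 3)*(l^2 - 8*l + 15) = (l - 3)*(l + 3)*(l - 5)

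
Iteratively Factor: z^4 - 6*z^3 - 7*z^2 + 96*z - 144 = (z - 4)*(z^3 - 2*z^2 - 15*z + 36) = (z - 4)*(z - 3)*(z^2 + z - 12) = (z - 4)*(z - 3)*(z + 4)*(z - 3)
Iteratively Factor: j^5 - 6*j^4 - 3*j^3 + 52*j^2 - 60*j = (j - 5)*(j^4 - j^3 - 8*j^2 + 12*j) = (j - 5)*(j + 3)*(j^3 - 4*j^2 + 4*j) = (j - 5)*(j - 2)*(j + 3)*(j^2 - 2*j) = j*(j - 5)*(j - 2)*(j + 3)*(j - 2)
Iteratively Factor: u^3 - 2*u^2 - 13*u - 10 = (u + 2)*(u^2 - 4*u - 5) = (u - 5)*(u + 2)*(u + 1)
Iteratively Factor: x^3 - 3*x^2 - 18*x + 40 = (x + 4)*(x^2 - 7*x + 10) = (x - 5)*(x + 4)*(x - 2)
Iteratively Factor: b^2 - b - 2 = (b - 2)*(b + 1)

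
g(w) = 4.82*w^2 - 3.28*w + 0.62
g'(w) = 9.64*w - 3.28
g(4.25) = 73.74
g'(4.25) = 37.69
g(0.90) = 1.57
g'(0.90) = 5.40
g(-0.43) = 2.92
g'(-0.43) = -7.43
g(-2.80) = 47.59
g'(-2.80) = -30.27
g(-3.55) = 73.01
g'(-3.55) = -37.50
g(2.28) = 18.20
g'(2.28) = 18.70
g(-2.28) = 33.15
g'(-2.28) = -25.26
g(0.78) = 0.99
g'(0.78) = 4.24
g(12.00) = 655.34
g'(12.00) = 112.40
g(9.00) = 361.52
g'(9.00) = 83.48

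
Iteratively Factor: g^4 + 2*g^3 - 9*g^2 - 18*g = (g + 2)*(g^3 - 9*g) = g*(g + 2)*(g^2 - 9) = g*(g - 3)*(g + 2)*(g + 3)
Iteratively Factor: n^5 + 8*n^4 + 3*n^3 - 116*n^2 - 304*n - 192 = (n + 3)*(n^4 + 5*n^3 - 12*n^2 - 80*n - 64) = (n - 4)*(n + 3)*(n^3 + 9*n^2 + 24*n + 16) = (n - 4)*(n + 3)*(n + 4)*(n^2 + 5*n + 4) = (n - 4)*(n + 1)*(n + 3)*(n + 4)*(n + 4)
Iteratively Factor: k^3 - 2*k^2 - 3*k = (k - 3)*(k^2 + k) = (k - 3)*(k + 1)*(k)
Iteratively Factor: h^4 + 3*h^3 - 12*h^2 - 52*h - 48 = (h + 2)*(h^3 + h^2 - 14*h - 24) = (h + 2)*(h + 3)*(h^2 - 2*h - 8) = (h - 4)*(h + 2)*(h + 3)*(h + 2)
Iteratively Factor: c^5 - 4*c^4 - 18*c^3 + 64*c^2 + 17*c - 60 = (c - 3)*(c^4 - c^3 - 21*c^2 + c + 20) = (c - 3)*(c - 1)*(c^3 - 21*c - 20) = (c - 3)*(c - 1)*(c + 1)*(c^2 - c - 20) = (c - 3)*(c - 1)*(c + 1)*(c + 4)*(c - 5)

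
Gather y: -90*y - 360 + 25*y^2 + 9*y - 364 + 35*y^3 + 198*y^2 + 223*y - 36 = 35*y^3 + 223*y^2 + 142*y - 760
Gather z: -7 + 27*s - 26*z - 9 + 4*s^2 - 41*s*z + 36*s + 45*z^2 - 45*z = 4*s^2 + 63*s + 45*z^2 + z*(-41*s - 71) - 16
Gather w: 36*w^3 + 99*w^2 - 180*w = 36*w^3 + 99*w^2 - 180*w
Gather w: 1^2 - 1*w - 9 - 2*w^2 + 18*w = -2*w^2 + 17*w - 8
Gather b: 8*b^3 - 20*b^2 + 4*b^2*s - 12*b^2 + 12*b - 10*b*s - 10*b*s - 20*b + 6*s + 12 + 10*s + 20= 8*b^3 + b^2*(4*s - 32) + b*(-20*s - 8) + 16*s + 32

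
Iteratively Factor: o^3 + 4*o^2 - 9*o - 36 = (o + 3)*(o^2 + o - 12) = (o - 3)*(o + 3)*(o + 4)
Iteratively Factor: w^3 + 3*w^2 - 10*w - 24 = (w + 2)*(w^2 + w - 12) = (w + 2)*(w + 4)*(w - 3)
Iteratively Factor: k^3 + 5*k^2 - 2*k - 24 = (k + 4)*(k^2 + k - 6) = (k - 2)*(k + 4)*(k + 3)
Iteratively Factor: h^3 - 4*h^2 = (h)*(h^2 - 4*h) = h*(h - 4)*(h)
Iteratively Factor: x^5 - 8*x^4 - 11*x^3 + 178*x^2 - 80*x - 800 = (x + 4)*(x^4 - 12*x^3 + 37*x^2 + 30*x - 200) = (x - 5)*(x + 4)*(x^3 - 7*x^2 + 2*x + 40) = (x - 5)*(x + 2)*(x + 4)*(x^2 - 9*x + 20) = (x - 5)^2*(x + 2)*(x + 4)*(x - 4)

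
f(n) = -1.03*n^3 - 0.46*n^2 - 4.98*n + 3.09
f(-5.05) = 149.16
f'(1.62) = -14.58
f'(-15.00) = -686.43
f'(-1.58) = -11.24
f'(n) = -3.09*n^2 - 0.92*n - 4.98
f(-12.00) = 1776.45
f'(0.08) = -5.07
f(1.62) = -10.56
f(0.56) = -0.02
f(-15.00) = 3450.54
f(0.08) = 2.69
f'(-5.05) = -79.14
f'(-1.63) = -11.69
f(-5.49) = 187.00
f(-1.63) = 14.45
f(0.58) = -0.15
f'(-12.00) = -438.90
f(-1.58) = 13.87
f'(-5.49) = -93.06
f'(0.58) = -6.55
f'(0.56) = -6.46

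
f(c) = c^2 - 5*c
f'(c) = 2*c - 5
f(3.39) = -5.46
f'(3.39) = 1.78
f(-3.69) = 32.07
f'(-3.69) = -12.38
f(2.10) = -6.09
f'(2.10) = -0.80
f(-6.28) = 70.84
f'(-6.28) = -17.56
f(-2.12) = 15.09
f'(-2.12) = -9.24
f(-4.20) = 38.64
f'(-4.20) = -13.40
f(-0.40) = 2.16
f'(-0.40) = -5.80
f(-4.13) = 37.71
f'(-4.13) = -13.26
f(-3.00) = 24.00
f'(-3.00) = -11.00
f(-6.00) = 66.00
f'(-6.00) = -17.00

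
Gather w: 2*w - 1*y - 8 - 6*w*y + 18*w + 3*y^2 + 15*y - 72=w*(20 - 6*y) + 3*y^2 + 14*y - 80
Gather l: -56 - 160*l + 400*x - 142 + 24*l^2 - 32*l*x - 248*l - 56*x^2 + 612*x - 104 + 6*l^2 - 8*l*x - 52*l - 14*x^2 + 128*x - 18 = 30*l^2 + l*(-40*x - 460) - 70*x^2 + 1140*x - 320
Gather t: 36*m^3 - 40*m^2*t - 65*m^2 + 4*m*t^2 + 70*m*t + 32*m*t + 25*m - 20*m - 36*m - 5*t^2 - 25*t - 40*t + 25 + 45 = 36*m^3 - 65*m^2 - 31*m + t^2*(4*m - 5) + t*(-40*m^2 + 102*m - 65) + 70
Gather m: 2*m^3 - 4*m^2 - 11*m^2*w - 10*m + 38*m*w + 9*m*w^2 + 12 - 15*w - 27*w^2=2*m^3 + m^2*(-11*w - 4) + m*(9*w^2 + 38*w - 10) - 27*w^2 - 15*w + 12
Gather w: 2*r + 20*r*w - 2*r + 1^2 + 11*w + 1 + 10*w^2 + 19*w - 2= 10*w^2 + w*(20*r + 30)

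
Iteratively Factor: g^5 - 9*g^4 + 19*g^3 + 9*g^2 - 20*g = (g - 4)*(g^4 - 5*g^3 - g^2 + 5*g) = (g - 5)*(g - 4)*(g^3 - g) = (g - 5)*(g - 4)*(g - 1)*(g^2 + g) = (g - 5)*(g - 4)*(g - 1)*(g + 1)*(g)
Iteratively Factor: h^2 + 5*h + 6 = (h + 3)*(h + 2)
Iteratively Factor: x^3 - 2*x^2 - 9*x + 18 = (x - 3)*(x^2 + x - 6) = (x - 3)*(x - 2)*(x + 3)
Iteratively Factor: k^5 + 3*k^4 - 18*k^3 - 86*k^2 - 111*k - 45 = (k + 1)*(k^4 + 2*k^3 - 20*k^2 - 66*k - 45) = (k - 5)*(k + 1)*(k^3 + 7*k^2 + 15*k + 9) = (k - 5)*(k + 1)*(k + 3)*(k^2 + 4*k + 3) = (k - 5)*(k + 1)*(k + 3)^2*(k + 1)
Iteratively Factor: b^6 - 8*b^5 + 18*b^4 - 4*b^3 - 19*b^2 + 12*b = (b - 3)*(b^5 - 5*b^4 + 3*b^3 + 5*b^2 - 4*b) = (b - 3)*(b - 1)*(b^4 - 4*b^3 - b^2 + 4*b) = b*(b - 3)*(b - 1)*(b^3 - 4*b^2 - b + 4) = b*(b - 3)*(b - 1)^2*(b^2 - 3*b - 4) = b*(b - 4)*(b - 3)*(b - 1)^2*(b + 1)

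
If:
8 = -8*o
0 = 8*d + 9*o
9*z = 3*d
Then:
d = 9/8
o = -1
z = 3/8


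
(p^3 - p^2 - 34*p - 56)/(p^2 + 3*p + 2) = (p^2 - 3*p - 28)/(p + 1)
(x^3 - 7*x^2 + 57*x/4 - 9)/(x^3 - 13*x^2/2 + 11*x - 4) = (4*x^2 - 12*x + 9)/(2*(2*x^2 - 5*x + 2))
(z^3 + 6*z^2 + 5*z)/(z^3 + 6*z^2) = (z^2 + 6*z + 5)/(z*(z + 6))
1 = 1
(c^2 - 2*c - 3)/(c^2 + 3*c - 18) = (c + 1)/(c + 6)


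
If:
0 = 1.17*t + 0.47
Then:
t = -0.40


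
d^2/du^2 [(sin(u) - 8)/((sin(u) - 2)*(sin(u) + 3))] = (-sin(u)^5 + 33*sin(u)^4 - 10*sin(u)^3 + 146*sin(u)^2 - 100)/((sin(u) - 2)^3*(sin(u) + 3)^3)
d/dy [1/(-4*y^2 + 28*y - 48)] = (2*y - 7)/(4*(y^2 - 7*y + 12)^2)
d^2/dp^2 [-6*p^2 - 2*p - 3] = -12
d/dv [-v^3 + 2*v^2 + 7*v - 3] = -3*v^2 + 4*v + 7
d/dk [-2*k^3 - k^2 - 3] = 2*k*(-3*k - 1)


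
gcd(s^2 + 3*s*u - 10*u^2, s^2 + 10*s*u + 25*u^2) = s + 5*u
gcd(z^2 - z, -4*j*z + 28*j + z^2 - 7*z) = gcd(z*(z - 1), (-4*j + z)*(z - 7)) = 1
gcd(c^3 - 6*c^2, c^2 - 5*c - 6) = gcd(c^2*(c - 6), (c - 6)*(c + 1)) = c - 6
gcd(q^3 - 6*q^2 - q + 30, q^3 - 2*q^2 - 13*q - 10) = q^2 - 3*q - 10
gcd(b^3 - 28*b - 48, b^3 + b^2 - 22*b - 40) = b^2 + 6*b + 8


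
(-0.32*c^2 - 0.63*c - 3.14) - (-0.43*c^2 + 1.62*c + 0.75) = 0.11*c^2 - 2.25*c - 3.89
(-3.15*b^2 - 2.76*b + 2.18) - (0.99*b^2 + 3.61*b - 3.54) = -4.14*b^2 - 6.37*b + 5.72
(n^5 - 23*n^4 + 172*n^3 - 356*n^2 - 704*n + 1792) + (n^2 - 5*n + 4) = n^5 - 23*n^4 + 172*n^3 - 355*n^2 - 709*n + 1796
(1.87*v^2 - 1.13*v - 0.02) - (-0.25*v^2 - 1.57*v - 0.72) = 2.12*v^2 + 0.44*v + 0.7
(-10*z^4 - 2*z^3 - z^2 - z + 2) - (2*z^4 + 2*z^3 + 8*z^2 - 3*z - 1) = -12*z^4 - 4*z^3 - 9*z^2 + 2*z + 3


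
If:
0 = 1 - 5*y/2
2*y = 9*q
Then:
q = 4/45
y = 2/5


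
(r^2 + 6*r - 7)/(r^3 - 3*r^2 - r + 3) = (r + 7)/(r^2 - 2*r - 3)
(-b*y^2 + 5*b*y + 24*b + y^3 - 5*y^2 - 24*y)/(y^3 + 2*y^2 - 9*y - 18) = (-b*y + 8*b + y^2 - 8*y)/(y^2 - y - 6)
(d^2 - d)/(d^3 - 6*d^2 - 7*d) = (1 - d)/(-d^2 + 6*d + 7)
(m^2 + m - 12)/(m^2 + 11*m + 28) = (m - 3)/(m + 7)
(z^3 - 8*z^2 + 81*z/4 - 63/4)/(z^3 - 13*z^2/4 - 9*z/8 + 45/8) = 2*(2*z - 7)/(4*z + 5)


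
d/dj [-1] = 0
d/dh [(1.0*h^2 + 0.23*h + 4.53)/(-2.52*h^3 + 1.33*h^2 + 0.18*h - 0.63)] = (2.52*h^4 + 1.1592*h^3 + 34.1209*h^2 - 13.3098*h - 0.9603)/(6.3504*h^6 - 6.7032*h^5 + 0.8617*h^4 + 3.654*h^3 - 1.6434*h^2 - 0.2268*h + 0.3969)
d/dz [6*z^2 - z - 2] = 12*z - 1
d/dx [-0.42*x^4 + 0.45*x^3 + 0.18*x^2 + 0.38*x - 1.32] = -1.68*x^3 + 1.35*x^2 + 0.36*x + 0.38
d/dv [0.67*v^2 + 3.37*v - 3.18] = 1.34*v + 3.37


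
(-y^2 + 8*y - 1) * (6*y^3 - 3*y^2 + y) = -6*y^5 + 51*y^4 - 31*y^3 + 11*y^2 - y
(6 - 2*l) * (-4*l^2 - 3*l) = 8*l^3 - 18*l^2 - 18*l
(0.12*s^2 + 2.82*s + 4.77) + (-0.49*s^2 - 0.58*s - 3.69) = -0.37*s^2 + 2.24*s + 1.08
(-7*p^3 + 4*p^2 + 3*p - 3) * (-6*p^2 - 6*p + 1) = 42*p^5 + 18*p^4 - 49*p^3 + 4*p^2 + 21*p - 3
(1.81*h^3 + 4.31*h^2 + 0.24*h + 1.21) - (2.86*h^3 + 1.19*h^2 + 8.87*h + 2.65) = -1.05*h^3 + 3.12*h^2 - 8.63*h - 1.44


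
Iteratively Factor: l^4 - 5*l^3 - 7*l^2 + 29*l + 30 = (l - 5)*(l^3 - 7*l - 6) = (l - 5)*(l - 3)*(l^2 + 3*l + 2) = (l - 5)*(l - 3)*(l + 1)*(l + 2)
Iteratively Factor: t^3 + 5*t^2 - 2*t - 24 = (t + 3)*(t^2 + 2*t - 8) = (t - 2)*(t + 3)*(t + 4)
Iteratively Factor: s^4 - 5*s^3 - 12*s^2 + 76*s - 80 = (s - 5)*(s^3 - 12*s + 16) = (s - 5)*(s - 2)*(s^2 + 2*s - 8) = (s - 5)*(s - 2)*(s + 4)*(s - 2)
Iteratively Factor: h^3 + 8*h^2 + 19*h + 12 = (h + 4)*(h^2 + 4*h + 3) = (h + 1)*(h + 4)*(h + 3)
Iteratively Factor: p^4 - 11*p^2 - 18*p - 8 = (p - 4)*(p^3 + 4*p^2 + 5*p + 2) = (p - 4)*(p + 1)*(p^2 + 3*p + 2) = (p - 4)*(p + 1)^2*(p + 2)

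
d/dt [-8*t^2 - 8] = -16*t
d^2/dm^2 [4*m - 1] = 0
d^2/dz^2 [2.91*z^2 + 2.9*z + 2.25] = 5.82000000000000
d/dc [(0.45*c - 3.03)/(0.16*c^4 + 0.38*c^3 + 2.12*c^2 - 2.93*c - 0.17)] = (-0.216*c^4 + 1.5972*c^3 + 2.5002*c^2 + 12.8472*c - 8.9544)/(0.0256*c^8 + 0.1216*c^7 + 0.8228*c^6 + 0.6736*c^5 + 2.2132*c^4 - 12.5524*c^3 + 7.8641*c^2 + 0.9962*c + 0.0289)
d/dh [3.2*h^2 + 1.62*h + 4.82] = 6.4*h + 1.62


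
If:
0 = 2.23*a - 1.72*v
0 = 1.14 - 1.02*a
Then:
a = 1.12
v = 1.45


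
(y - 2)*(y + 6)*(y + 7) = y^3 + 11*y^2 + 16*y - 84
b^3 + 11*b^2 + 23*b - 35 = (b - 1)*(b + 5)*(b + 7)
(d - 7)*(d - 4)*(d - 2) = d^3 - 13*d^2 + 50*d - 56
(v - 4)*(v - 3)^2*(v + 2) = v^4 - 8*v^3 + 13*v^2 + 30*v - 72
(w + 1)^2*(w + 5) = w^3 + 7*w^2 + 11*w + 5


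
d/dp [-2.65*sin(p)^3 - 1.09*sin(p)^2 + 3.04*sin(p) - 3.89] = (-7.95*sin(p)^2 - 2.18*sin(p) + 3.04)*cos(p)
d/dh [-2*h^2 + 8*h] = 8 - 4*h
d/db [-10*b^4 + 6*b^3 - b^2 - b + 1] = -40*b^3 + 18*b^2 - 2*b - 1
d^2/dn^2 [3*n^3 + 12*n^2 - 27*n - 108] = 18*n + 24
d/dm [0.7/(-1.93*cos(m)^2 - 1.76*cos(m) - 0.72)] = -(2.702*cos(m) + 1.232)*sin(m)/(1.93*cos(m)^2 + 1.76*cos(m) + 0.72)^2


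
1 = 1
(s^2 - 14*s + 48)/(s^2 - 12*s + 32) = (s - 6)/(s - 4)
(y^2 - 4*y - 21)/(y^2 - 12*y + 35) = (y + 3)/(y - 5)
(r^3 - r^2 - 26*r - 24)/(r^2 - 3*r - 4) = (r^2 - 2*r - 24)/(r - 4)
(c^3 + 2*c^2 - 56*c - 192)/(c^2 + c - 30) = (c^2 - 4*c - 32)/(c - 5)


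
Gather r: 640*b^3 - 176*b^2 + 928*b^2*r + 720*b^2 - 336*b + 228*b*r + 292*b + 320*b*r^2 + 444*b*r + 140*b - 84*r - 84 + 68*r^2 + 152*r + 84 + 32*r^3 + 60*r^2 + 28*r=640*b^3 + 544*b^2 + 96*b + 32*r^3 + r^2*(320*b + 128) + r*(928*b^2 + 672*b + 96)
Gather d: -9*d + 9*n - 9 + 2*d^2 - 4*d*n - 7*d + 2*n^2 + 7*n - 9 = 2*d^2 + d*(-4*n - 16) + 2*n^2 + 16*n - 18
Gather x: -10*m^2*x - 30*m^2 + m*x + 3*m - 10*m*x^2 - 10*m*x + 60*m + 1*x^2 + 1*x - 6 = -30*m^2 + 63*m + x^2*(1 - 10*m) + x*(-10*m^2 - 9*m + 1) - 6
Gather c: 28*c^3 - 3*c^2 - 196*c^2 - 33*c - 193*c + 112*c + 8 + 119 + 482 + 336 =28*c^3 - 199*c^2 - 114*c + 945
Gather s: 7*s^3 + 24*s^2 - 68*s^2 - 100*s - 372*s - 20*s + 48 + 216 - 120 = 7*s^3 - 44*s^2 - 492*s + 144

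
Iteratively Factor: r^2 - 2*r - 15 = (r + 3)*(r - 5)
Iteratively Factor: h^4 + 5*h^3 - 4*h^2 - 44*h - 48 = (h + 2)*(h^3 + 3*h^2 - 10*h - 24) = (h + 2)*(h + 4)*(h^2 - h - 6) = (h - 3)*(h + 2)*(h + 4)*(h + 2)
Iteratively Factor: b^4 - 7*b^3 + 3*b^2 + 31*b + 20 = (b - 4)*(b^3 - 3*b^2 - 9*b - 5) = (b - 4)*(b + 1)*(b^2 - 4*b - 5) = (b - 4)*(b + 1)^2*(b - 5)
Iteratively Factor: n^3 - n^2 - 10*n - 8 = (n + 2)*(n^2 - 3*n - 4) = (n + 1)*(n + 2)*(n - 4)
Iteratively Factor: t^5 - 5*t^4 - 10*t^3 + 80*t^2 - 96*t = (t + 4)*(t^4 - 9*t^3 + 26*t^2 - 24*t) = (t - 3)*(t + 4)*(t^3 - 6*t^2 + 8*t) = (t - 3)*(t - 2)*(t + 4)*(t^2 - 4*t) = t*(t - 3)*(t - 2)*(t + 4)*(t - 4)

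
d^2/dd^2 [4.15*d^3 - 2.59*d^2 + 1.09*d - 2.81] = 24.9*d - 5.18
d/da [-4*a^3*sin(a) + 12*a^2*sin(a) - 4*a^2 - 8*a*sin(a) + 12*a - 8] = -4*a^3*cos(a) + 12*sqrt(2)*a^2*cos(a + pi/4) + 24*a*sin(a) - 8*a*cos(a) - 8*a - 8*sin(a) + 12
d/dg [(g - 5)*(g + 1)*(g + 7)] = 3*g^2 + 6*g - 33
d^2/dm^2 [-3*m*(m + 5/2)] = -6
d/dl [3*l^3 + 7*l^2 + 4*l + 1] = 9*l^2 + 14*l + 4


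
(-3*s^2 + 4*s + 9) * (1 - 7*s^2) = 21*s^4 - 28*s^3 - 66*s^2 + 4*s + 9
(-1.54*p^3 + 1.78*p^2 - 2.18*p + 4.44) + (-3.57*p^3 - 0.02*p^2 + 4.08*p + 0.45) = -5.11*p^3 + 1.76*p^2 + 1.9*p + 4.89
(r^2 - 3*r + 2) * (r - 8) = r^3 - 11*r^2 + 26*r - 16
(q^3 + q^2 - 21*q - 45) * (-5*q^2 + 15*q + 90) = -5*q^5 + 10*q^4 + 210*q^3 - 2565*q - 4050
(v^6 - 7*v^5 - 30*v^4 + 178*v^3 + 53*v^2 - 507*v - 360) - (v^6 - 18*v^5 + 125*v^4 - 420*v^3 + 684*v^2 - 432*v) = 11*v^5 - 155*v^4 + 598*v^3 - 631*v^2 - 75*v - 360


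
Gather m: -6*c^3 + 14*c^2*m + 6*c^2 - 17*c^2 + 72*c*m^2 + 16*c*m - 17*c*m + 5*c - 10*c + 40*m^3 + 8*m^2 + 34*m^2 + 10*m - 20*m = -6*c^3 - 11*c^2 - 5*c + 40*m^3 + m^2*(72*c + 42) + m*(14*c^2 - c - 10)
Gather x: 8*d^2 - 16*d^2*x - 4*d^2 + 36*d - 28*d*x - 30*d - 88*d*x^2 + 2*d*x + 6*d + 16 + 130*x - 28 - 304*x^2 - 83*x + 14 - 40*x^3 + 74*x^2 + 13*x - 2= 4*d^2 + 12*d - 40*x^3 + x^2*(-88*d - 230) + x*(-16*d^2 - 26*d + 60)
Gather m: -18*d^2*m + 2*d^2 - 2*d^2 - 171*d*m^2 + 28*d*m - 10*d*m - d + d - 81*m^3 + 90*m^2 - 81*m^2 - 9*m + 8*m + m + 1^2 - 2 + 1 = -81*m^3 + m^2*(9 - 171*d) + m*(-18*d^2 + 18*d)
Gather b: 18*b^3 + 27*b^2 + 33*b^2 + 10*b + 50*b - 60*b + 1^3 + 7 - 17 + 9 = 18*b^3 + 60*b^2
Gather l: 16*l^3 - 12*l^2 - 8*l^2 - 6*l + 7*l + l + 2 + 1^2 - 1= 16*l^3 - 20*l^2 + 2*l + 2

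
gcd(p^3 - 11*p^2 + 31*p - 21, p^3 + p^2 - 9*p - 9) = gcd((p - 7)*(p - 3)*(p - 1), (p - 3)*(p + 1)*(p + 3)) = p - 3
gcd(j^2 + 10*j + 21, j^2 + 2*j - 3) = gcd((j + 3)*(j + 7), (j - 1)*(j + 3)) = j + 3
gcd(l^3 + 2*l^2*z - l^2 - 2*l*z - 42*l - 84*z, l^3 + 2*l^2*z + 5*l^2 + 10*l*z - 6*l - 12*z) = l^2 + 2*l*z + 6*l + 12*z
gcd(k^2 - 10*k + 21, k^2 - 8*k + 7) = k - 7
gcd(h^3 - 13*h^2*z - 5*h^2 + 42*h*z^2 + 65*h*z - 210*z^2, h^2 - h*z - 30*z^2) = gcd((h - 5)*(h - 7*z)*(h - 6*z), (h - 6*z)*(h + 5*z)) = -h + 6*z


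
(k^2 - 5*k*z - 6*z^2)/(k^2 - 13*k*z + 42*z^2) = (-k - z)/(-k + 7*z)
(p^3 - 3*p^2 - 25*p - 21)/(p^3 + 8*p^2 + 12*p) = (p^3 - 3*p^2 - 25*p - 21)/(p*(p^2 + 8*p + 12))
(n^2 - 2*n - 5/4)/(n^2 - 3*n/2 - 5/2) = (n + 1/2)/(n + 1)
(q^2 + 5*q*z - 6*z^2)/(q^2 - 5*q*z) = (q^2 + 5*q*z - 6*z^2)/(q*(q - 5*z))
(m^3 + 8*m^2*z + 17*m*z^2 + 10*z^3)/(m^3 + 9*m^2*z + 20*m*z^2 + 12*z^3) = (m + 5*z)/(m + 6*z)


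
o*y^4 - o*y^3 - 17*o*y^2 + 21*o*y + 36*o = (y - 3)^2*(y + 4)*(o*y + o)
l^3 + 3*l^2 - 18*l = l*(l - 3)*(l + 6)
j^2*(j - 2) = j^3 - 2*j^2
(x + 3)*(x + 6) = x^2 + 9*x + 18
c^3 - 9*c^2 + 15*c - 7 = (c - 7)*(c - 1)^2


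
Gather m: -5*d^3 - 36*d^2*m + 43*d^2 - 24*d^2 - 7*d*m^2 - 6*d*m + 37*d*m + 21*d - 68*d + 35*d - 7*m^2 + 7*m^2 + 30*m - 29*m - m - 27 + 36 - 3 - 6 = -5*d^3 + 19*d^2 - 7*d*m^2 - 12*d + m*(-36*d^2 + 31*d)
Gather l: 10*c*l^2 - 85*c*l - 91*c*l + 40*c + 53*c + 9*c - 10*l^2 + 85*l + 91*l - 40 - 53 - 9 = 102*c + l^2*(10*c - 10) + l*(176 - 176*c) - 102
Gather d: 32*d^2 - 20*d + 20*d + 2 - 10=32*d^2 - 8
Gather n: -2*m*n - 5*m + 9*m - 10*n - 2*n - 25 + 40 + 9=4*m + n*(-2*m - 12) + 24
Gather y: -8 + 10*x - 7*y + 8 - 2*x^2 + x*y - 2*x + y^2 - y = -2*x^2 + 8*x + y^2 + y*(x - 8)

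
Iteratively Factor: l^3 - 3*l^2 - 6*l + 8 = (l - 1)*(l^2 - 2*l - 8) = (l - 4)*(l - 1)*(l + 2)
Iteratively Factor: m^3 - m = (m - 1)*(m^2 + m) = m*(m - 1)*(m + 1)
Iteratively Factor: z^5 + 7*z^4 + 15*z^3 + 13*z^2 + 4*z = (z + 1)*(z^4 + 6*z^3 + 9*z^2 + 4*z) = (z + 1)^2*(z^3 + 5*z^2 + 4*z) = (z + 1)^3*(z^2 + 4*z) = z*(z + 1)^3*(z + 4)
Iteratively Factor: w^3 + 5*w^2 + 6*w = (w + 3)*(w^2 + 2*w) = (w + 2)*(w + 3)*(w)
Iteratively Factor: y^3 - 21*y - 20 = (y - 5)*(y^2 + 5*y + 4) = (y - 5)*(y + 1)*(y + 4)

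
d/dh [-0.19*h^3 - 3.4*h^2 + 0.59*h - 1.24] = -0.57*h^2 - 6.8*h + 0.59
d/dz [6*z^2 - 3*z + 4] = 12*z - 3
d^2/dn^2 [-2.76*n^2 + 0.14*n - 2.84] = -5.52000000000000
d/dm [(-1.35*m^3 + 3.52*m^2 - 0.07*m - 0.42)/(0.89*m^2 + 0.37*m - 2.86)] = (-1.2015*m^4 - 0.999*m^3 + 12.9477*m^2 - 19.3868*m + 0.3556)/(0.7921*m^4 + 0.6586*m^3 - 4.9539*m^2 - 2.1164*m + 8.1796)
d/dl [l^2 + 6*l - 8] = 2*l + 6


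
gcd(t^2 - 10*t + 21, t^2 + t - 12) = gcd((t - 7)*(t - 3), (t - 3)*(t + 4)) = t - 3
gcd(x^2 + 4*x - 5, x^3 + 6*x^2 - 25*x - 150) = x + 5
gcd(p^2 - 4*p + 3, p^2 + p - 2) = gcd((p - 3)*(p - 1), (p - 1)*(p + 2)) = p - 1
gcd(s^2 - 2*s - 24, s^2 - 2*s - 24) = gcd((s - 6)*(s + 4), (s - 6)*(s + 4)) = s^2 - 2*s - 24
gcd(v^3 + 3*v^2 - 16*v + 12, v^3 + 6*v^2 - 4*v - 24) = v^2 + 4*v - 12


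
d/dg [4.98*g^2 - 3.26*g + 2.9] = 9.96*g - 3.26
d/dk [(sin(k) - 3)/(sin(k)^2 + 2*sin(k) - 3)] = (6*sin(k) + cos(k)^2 + 2)*cos(k)/(sin(k)^2 + 2*sin(k) - 3)^2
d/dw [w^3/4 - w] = 3*w^2/4 - 1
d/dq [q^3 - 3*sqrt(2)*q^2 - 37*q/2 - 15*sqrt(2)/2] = 3*q^2 - 6*sqrt(2)*q - 37/2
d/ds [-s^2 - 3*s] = -2*s - 3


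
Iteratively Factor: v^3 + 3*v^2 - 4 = (v - 1)*(v^2 + 4*v + 4) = (v - 1)*(v + 2)*(v + 2)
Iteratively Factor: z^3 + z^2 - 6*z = (z)*(z^2 + z - 6) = z*(z - 2)*(z + 3)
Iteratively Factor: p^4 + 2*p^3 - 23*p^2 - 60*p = (p + 3)*(p^3 - p^2 - 20*p) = (p - 5)*(p + 3)*(p^2 + 4*p) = p*(p - 5)*(p + 3)*(p + 4)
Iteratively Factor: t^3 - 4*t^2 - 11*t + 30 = (t + 3)*(t^2 - 7*t + 10) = (t - 2)*(t + 3)*(t - 5)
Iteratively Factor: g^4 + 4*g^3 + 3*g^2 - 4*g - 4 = (g + 1)*(g^3 + 3*g^2 - 4) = (g + 1)*(g + 2)*(g^2 + g - 2) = (g - 1)*(g + 1)*(g + 2)*(g + 2)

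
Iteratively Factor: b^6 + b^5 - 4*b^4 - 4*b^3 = (b - 2)*(b^5 + 3*b^4 + 2*b^3) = b*(b - 2)*(b^4 + 3*b^3 + 2*b^2) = b*(b - 2)*(b + 2)*(b^3 + b^2) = b*(b - 2)*(b + 1)*(b + 2)*(b^2) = b^2*(b - 2)*(b + 1)*(b + 2)*(b)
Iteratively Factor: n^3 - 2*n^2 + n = (n - 1)*(n^2 - n) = (n - 1)^2*(n)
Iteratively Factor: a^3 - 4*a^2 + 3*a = (a - 3)*(a^2 - a) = (a - 3)*(a - 1)*(a)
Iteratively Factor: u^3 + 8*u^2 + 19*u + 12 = (u + 4)*(u^2 + 4*u + 3) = (u + 3)*(u + 4)*(u + 1)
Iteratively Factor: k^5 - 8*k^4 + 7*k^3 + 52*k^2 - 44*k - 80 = (k - 2)*(k^4 - 6*k^3 - 5*k^2 + 42*k + 40) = (k - 4)*(k - 2)*(k^3 - 2*k^2 - 13*k - 10) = (k - 4)*(k - 2)*(k + 2)*(k^2 - 4*k - 5) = (k - 5)*(k - 4)*(k - 2)*(k + 2)*(k + 1)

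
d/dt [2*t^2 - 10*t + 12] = 4*t - 10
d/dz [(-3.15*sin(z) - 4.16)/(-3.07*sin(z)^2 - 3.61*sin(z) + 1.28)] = (-25.5424*sin(z) + 4.83525*cos(2*z) - 23.88485)*cos(z)/(3.07*sin(z)^2 + 3.61*sin(z) - 1.28)^2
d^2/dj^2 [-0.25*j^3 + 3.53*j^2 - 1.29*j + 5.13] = 7.06 - 1.5*j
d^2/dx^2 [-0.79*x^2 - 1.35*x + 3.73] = -1.58000000000000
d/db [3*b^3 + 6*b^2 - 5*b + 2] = 9*b^2 + 12*b - 5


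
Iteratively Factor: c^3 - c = (c + 1)*(c^2 - c) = c*(c + 1)*(c - 1)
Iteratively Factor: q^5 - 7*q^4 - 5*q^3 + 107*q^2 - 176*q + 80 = (q - 5)*(q^4 - 2*q^3 - 15*q^2 + 32*q - 16) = (q - 5)*(q + 4)*(q^3 - 6*q^2 + 9*q - 4) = (q - 5)*(q - 4)*(q + 4)*(q^2 - 2*q + 1) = (q - 5)*(q - 4)*(q - 1)*(q + 4)*(q - 1)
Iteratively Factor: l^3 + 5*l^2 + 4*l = (l)*(l^2 + 5*l + 4) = l*(l + 1)*(l + 4)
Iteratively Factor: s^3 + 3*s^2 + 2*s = (s)*(s^2 + 3*s + 2) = s*(s + 2)*(s + 1)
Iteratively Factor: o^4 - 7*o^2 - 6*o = (o + 2)*(o^3 - 2*o^2 - 3*o) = (o - 3)*(o + 2)*(o^2 + o) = o*(o - 3)*(o + 2)*(o + 1)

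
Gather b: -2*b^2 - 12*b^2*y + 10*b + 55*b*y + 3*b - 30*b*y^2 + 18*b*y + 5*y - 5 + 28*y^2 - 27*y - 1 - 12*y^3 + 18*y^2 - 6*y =b^2*(-12*y - 2) + b*(-30*y^2 + 73*y + 13) - 12*y^3 + 46*y^2 - 28*y - 6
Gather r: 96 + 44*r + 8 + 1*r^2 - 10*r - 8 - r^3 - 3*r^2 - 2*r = -r^3 - 2*r^2 + 32*r + 96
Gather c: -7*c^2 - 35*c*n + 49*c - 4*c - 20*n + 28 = -7*c^2 + c*(45 - 35*n) - 20*n + 28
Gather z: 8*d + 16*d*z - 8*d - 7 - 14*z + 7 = z*(16*d - 14)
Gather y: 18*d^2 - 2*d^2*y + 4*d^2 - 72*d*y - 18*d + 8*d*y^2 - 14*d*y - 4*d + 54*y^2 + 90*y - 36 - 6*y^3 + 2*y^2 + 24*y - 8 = 22*d^2 - 22*d - 6*y^3 + y^2*(8*d + 56) + y*(-2*d^2 - 86*d + 114) - 44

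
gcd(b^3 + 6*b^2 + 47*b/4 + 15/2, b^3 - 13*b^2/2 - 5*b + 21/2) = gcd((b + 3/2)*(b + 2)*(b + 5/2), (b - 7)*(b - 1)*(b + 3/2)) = b + 3/2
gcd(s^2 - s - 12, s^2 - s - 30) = 1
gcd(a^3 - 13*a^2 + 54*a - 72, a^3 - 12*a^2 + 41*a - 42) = a - 3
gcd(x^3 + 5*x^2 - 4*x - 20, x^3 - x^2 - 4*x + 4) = x^2 - 4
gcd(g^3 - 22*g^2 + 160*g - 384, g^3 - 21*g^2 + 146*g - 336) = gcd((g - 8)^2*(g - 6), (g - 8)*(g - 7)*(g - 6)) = g^2 - 14*g + 48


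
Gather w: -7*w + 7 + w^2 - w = w^2 - 8*w + 7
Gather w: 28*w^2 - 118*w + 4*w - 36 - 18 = 28*w^2 - 114*w - 54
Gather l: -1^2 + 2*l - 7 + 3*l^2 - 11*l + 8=3*l^2 - 9*l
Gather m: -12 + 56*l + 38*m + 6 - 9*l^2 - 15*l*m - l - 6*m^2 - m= -9*l^2 + 55*l - 6*m^2 + m*(37 - 15*l) - 6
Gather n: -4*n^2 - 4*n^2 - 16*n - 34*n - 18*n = -8*n^2 - 68*n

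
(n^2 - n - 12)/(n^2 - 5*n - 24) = (n - 4)/(n - 8)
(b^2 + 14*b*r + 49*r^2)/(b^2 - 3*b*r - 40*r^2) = (-b^2 - 14*b*r - 49*r^2)/(-b^2 + 3*b*r + 40*r^2)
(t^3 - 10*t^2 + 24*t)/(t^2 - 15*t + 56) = t*(t^2 - 10*t + 24)/(t^2 - 15*t + 56)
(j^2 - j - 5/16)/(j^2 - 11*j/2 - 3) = (-16*j^2 + 16*j + 5)/(8*(-2*j^2 + 11*j + 6))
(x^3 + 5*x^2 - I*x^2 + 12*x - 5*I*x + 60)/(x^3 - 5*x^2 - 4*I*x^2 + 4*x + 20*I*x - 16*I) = (x^2 + x*(5 + 3*I) + 15*I)/(x^2 - 5*x + 4)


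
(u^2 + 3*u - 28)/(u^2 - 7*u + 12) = (u + 7)/(u - 3)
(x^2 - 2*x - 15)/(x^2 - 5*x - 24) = (x - 5)/(x - 8)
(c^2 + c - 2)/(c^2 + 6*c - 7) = (c + 2)/(c + 7)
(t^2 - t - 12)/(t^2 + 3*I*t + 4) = (t^2 - t - 12)/(t^2 + 3*I*t + 4)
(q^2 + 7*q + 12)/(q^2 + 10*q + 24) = (q + 3)/(q + 6)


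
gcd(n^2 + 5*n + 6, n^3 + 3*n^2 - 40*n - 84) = n + 2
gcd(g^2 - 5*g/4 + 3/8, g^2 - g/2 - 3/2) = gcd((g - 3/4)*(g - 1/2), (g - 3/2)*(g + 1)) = 1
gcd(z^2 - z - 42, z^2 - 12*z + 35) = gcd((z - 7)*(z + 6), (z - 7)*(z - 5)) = z - 7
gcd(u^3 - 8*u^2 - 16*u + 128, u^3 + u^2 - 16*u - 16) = u^2 - 16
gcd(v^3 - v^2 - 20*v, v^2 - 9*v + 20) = v - 5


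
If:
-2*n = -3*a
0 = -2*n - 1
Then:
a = -1/3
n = -1/2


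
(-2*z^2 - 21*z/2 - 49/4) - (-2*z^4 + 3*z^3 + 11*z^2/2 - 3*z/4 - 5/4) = 2*z^4 - 3*z^3 - 15*z^2/2 - 39*z/4 - 11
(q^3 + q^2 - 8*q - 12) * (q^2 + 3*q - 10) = q^5 + 4*q^4 - 15*q^3 - 46*q^2 + 44*q + 120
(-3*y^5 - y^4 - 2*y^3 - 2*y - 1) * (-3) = 9*y^5 + 3*y^4 + 6*y^3 + 6*y + 3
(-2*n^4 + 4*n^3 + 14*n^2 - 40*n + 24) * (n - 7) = -2*n^5 + 18*n^4 - 14*n^3 - 138*n^2 + 304*n - 168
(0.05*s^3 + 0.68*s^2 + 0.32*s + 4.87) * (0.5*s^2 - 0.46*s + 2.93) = 0.025*s^5 + 0.317*s^4 - 0.00630000000000003*s^3 + 4.2802*s^2 - 1.3026*s + 14.2691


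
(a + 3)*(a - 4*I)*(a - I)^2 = a^4 + 3*a^3 - 6*I*a^3 - 9*a^2 - 18*I*a^2 - 27*a + 4*I*a + 12*I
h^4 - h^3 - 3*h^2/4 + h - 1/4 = (h - 1)*(h - 1/2)^2*(h + 1)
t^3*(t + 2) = t^4 + 2*t^3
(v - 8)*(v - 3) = v^2 - 11*v + 24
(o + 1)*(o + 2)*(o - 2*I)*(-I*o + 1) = -I*o^4 - o^3 - 3*I*o^3 - 3*o^2 - 4*I*o^2 - 2*o - 6*I*o - 4*I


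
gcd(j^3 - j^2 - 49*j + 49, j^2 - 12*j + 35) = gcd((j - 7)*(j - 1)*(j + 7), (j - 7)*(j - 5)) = j - 7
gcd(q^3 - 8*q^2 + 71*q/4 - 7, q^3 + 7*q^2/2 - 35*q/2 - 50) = q - 4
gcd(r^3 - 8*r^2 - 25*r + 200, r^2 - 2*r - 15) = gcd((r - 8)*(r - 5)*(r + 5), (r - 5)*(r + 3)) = r - 5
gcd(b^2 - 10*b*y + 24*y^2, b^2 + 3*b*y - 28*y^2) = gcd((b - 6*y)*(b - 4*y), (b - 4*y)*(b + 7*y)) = -b + 4*y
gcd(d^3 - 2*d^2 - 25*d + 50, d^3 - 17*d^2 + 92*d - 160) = d - 5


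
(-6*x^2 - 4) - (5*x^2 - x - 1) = -11*x^2 + x - 3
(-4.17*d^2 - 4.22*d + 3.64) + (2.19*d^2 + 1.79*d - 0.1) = -1.98*d^2 - 2.43*d + 3.54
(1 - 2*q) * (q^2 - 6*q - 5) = -2*q^3 + 13*q^2 + 4*q - 5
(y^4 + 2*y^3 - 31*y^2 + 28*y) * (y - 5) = y^5 - 3*y^4 - 41*y^3 + 183*y^2 - 140*y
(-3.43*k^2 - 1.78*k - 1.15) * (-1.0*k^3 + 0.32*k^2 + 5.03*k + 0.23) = 3.43*k^5 + 0.6824*k^4 - 16.6725*k^3 - 10.1103*k^2 - 6.1939*k - 0.2645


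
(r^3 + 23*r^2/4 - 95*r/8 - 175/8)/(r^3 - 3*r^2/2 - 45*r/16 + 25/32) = 4*(r + 7)/(4*r - 1)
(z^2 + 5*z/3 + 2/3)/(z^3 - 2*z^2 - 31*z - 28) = (z + 2/3)/(z^2 - 3*z - 28)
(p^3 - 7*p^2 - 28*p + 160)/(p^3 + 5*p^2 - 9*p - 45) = (p^2 - 12*p + 32)/(p^2 - 9)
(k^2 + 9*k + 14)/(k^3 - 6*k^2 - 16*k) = (k + 7)/(k*(k - 8))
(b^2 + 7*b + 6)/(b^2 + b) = (b + 6)/b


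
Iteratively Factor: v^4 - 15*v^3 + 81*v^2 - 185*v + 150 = (v - 5)*(v^3 - 10*v^2 + 31*v - 30) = (v - 5)*(v - 3)*(v^2 - 7*v + 10) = (v - 5)*(v - 3)*(v - 2)*(v - 5)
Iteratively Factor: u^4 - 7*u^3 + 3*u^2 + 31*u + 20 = (u - 5)*(u^3 - 2*u^2 - 7*u - 4) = (u - 5)*(u - 4)*(u^2 + 2*u + 1) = (u - 5)*(u - 4)*(u + 1)*(u + 1)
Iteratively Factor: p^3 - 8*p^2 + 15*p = (p - 3)*(p^2 - 5*p) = p*(p - 3)*(p - 5)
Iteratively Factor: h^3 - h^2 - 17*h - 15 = (h + 1)*(h^2 - 2*h - 15) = (h + 1)*(h + 3)*(h - 5)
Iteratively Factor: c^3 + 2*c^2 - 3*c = (c - 1)*(c^2 + 3*c) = (c - 1)*(c + 3)*(c)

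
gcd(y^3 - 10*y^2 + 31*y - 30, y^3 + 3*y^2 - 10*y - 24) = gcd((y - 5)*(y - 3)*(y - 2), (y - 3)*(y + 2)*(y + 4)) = y - 3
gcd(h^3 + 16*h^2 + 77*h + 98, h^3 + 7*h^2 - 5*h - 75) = 1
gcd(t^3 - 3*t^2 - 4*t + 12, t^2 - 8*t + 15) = t - 3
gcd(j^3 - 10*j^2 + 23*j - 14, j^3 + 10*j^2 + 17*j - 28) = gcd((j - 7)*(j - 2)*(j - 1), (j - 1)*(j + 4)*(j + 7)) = j - 1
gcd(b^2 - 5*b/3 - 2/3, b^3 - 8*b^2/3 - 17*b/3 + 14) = b - 2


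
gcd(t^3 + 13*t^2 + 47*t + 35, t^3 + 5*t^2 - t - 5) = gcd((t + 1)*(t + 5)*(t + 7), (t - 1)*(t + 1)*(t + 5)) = t^2 + 6*t + 5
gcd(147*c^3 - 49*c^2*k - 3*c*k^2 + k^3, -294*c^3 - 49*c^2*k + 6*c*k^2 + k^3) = 49*c^2 - k^2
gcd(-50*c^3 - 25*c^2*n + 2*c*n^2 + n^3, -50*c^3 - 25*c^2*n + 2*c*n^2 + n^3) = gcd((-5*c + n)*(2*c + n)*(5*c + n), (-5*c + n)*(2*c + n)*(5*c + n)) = 50*c^3 + 25*c^2*n - 2*c*n^2 - n^3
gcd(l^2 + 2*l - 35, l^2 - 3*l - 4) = 1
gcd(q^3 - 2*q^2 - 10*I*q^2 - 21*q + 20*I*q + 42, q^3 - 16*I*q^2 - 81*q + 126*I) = q^2 - 10*I*q - 21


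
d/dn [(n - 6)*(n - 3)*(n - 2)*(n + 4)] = 4*n^3 - 21*n^2 - 16*n + 108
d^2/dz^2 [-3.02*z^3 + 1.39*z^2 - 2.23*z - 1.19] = 2.78 - 18.12*z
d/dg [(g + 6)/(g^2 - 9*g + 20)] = (g^2 - 9*g - (g + 6)*(2*g - 9) + 20)/(g^2 - 9*g + 20)^2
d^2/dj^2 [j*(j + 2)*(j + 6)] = 6*j + 16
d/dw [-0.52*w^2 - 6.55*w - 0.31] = -1.04*w - 6.55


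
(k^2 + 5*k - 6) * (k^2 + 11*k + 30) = k^4 + 16*k^3 + 79*k^2 + 84*k - 180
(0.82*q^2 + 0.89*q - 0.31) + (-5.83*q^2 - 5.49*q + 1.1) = -5.01*q^2 - 4.6*q + 0.79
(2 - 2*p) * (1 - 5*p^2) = 10*p^3 - 10*p^2 - 2*p + 2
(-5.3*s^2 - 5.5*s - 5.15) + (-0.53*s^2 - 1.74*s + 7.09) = -5.83*s^2 - 7.24*s + 1.94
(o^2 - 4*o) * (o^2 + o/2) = o^4 - 7*o^3/2 - 2*o^2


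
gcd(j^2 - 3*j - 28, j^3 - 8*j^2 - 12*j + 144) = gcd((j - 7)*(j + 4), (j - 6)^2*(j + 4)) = j + 4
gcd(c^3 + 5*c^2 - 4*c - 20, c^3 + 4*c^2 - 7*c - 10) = c^2 + 3*c - 10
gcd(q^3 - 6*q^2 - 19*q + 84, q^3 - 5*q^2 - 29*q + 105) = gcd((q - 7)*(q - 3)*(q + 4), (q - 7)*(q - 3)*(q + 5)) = q^2 - 10*q + 21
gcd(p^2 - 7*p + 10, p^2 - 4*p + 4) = p - 2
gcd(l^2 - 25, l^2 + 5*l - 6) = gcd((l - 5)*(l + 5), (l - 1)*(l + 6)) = 1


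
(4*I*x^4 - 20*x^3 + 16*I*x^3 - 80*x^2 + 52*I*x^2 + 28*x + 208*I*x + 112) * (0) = 0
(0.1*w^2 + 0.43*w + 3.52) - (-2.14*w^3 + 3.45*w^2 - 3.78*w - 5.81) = 2.14*w^3 - 3.35*w^2 + 4.21*w + 9.33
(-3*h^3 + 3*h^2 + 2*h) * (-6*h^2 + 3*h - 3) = 18*h^5 - 27*h^4 + 6*h^3 - 3*h^2 - 6*h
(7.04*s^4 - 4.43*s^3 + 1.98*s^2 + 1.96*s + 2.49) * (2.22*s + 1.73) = 15.6288*s^5 + 2.3446*s^4 - 3.2683*s^3 + 7.7766*s^2 + 8.9186*s + 4.3077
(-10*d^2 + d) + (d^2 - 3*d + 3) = -9*d^2 - 2*d + 3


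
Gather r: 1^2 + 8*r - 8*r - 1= 0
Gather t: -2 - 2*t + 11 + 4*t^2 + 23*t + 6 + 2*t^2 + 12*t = 6*t^2 + 33*t + 15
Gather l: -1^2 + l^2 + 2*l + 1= l^2 + 2*l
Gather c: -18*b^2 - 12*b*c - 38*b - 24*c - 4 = -18*b^2 - 38*b + c*(-12*b - 24) - 4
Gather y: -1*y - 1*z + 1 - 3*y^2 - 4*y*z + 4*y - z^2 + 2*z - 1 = -3*y^2 + y*(3 - 4*z) - z^2 + z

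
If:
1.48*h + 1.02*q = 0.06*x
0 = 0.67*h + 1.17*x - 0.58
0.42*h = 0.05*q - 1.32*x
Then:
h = 2.50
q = -3.68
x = -0.93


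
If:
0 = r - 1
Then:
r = 1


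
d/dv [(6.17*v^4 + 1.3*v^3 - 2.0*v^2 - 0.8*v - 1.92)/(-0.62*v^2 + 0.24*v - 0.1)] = (-7.6508*v^5 + 3.6364*v^4 - 1.844*v^3 - 1.366*v^2 - 1.9808*v + 0.5408)/(0.3844*v^4 - 0.2976*v^3 + 0.1816*v^2 - 0.048*v + 0.01)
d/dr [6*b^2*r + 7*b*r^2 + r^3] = 6*b^2 + 14*b*r + 3*r^2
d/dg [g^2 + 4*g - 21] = 2*g + 4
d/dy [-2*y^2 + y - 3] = 1 - 4*y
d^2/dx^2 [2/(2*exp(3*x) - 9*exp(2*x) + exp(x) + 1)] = 2*((-18*exp(2*x) + 36*exp(x) - 1)*(2*exp(3*x) - 9*exp(2*x) + exp(x) + 1) + 2*(6*exp(2*x) - 18*exp(x) + 1)^2*exp(x))*exp(x)/(2*exp(3*x) - 9*exp(2*x) + exp(x) + 1)^3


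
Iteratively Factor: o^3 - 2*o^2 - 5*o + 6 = (o + 2)*(o^2 - 4*o + 3) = (o - 1)*(o + 2)*(o - 3)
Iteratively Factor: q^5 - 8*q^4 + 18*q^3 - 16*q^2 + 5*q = (q - 1)*(q^4 - 7*q^3 + 11*q^2 - 5*q) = (q - 1)^2*(q^3 - 6*q^2 + 5*q) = (q - 5)*(q - 1)^2*(q^2 - q) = (q - 5)*(q - 1)^3*(q)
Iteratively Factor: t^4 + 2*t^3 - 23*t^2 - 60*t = (t + 4)*(t^3 - 2*t^2 - 15*t) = (t + 3)*(t + 4)*(t^2 - 5*t) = (t - 5)*(t + 3)*(t + 4)*(t)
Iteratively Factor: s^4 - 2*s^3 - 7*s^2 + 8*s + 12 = (s + 1)*(s^3 - 3*s^2 - 4*s + 12) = (s - 2)*(s + 1)*(s^2 - s - 6) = (s - 2)*(s + 1)*(s + 2)*(s - 3)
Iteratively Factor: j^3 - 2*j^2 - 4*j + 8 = (j - 2)*(j^2 - 4) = (j - 2)^2*(j + 2)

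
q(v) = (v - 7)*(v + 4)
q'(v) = 2*v - 3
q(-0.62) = -25.76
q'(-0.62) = -4.24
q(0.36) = -28.95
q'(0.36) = -2.28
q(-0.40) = -26.64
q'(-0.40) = -3.80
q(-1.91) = -18.62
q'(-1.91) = -6.82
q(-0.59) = -25.88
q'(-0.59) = -4.18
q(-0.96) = -24.20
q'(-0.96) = -4.92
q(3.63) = -25.71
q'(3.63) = 4.26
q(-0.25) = -27.19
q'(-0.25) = -3.50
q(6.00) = -10.00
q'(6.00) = 9.00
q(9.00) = 26.00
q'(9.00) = 15.00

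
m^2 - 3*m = m*(m - 3)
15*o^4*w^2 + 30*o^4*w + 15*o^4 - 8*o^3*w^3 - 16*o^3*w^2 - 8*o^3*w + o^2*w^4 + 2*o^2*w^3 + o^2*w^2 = (-5*o + w)*(-3*o + w)*(o*w + o)^2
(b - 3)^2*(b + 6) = b^3 - 27*b + 54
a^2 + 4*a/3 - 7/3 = (a - 1)*(a + 7/3)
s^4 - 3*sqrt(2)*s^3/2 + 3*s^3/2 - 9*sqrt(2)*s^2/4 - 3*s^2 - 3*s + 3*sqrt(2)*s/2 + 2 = (s - 1/2)*(s + 2)*(s - 2*sqrt(2))*(s + sqrt(2)/2)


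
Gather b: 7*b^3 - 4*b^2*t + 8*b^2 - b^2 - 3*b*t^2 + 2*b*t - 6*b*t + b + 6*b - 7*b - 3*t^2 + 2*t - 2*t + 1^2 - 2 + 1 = 7*b^3 + b^2*(7 - 4*t) + b*(-3*t^2 - 4*t) - 3*t^2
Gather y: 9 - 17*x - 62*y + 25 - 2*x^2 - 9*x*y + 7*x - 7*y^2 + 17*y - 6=-2*x^2 - 10*x - 7*y^2 + y*(-9*x - 45) + 28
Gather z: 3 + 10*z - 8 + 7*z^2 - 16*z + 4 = 7*z^2 - 6*z - 1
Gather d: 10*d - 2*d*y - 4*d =d*(6 - 2*y)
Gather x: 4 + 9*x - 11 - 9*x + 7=0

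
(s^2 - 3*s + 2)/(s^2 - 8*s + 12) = (s - 1)/(s - 6)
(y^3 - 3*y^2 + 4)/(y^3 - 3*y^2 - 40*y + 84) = (y^2 - y - 2)/(y^2 - y - 42)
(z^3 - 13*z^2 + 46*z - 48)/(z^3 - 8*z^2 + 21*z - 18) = (z - 8)/(z - 3)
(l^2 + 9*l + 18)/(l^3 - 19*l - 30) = (l + 6)/(l^2 - 3*l - 10)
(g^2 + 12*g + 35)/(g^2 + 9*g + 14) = (g + 5)/(g + 2)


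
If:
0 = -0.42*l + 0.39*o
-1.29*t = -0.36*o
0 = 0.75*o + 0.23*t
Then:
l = 0.00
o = 0.00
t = 0.00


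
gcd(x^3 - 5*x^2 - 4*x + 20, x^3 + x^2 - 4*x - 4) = x^2 - 4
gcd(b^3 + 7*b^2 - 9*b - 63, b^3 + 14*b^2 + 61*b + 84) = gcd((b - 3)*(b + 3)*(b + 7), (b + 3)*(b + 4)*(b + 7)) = b^2 + 10*b + 21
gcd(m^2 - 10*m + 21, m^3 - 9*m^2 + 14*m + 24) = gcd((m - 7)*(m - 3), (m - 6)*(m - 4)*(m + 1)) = 1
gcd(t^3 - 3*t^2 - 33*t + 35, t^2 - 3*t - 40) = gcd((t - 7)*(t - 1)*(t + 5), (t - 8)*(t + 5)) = t + 5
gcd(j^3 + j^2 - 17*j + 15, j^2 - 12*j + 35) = 1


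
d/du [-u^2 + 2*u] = 2 - 2*u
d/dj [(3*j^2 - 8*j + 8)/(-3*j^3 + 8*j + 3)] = (2*(3*j - 4)*(-3*j^3 + 8*j + 3) + (9*j^2 - 8)*(3*j^2 - 8*j + 8))/(-3*j^3 + 8*j + 3)^2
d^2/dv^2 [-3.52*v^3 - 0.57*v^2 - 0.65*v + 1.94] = -21.12*v - 1.14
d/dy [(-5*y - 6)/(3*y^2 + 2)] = (15*y^2 + 36*y - 10)/(9*y^4 + 12*y^2 + 4)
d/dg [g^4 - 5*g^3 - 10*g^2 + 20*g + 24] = 4*g^3 - 15*g^2 - 20*g + 20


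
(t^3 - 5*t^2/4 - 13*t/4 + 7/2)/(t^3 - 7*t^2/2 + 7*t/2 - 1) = (4*t + 7)/(2*(2*t - 1))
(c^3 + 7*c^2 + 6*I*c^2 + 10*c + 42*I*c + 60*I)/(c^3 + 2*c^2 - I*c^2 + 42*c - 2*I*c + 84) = (c + 5)/(c - 7*I)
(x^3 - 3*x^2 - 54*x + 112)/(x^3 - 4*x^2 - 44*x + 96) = (x + 7)/(x + 6)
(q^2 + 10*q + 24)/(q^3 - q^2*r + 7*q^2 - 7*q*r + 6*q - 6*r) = (q + 4)/(q^2 - q*r + q - r)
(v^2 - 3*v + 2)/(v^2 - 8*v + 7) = (v - 2)/(v - 7)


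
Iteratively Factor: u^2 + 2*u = (u)*(u + 2)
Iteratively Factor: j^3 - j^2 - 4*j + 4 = (j + 2)*(j^2 - 3*j + 2) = (j - 2)*(j + 2)*(j - 1)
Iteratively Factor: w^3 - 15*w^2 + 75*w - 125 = (w - 5)*(w^2 - 10*w + 25) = (w - 5)^2*(w - 5)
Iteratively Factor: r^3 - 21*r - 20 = (r - 5)*(r^2 + 5*r + 4) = (r - 5)*(r + 4)*(r + 1)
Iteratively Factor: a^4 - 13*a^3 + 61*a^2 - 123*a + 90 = (a - 2)*(a^3 - 11*a^2 + 39*a - 45) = (a - 3)*(a - 2)*(a^2 - 8*a + 15) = (a - 3)^2*(a - 2)*(a - 5)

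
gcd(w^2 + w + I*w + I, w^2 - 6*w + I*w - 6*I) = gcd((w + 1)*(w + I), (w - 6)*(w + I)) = w + I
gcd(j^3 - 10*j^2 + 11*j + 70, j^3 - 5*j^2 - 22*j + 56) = j - 7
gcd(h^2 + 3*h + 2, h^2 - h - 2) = h + 1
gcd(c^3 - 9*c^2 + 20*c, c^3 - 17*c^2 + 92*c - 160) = c^2 - 9*c + 20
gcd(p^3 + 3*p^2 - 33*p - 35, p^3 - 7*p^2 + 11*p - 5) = p - 5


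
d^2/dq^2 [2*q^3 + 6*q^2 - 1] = 12*q + 12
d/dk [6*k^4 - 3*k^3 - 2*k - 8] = 24*k^3 - 9*k^2 - 2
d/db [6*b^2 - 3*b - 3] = 12*b - 3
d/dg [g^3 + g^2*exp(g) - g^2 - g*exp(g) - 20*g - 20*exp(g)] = g^2*exp(g) + 3*g^2 + g*exp(g) - 2*g - 21*exp(g) - 20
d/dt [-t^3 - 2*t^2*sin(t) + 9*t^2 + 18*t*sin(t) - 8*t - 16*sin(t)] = -2*t^2*cos(t) - 3*t^2 - 4*t*sin(t) + 18*t*cos(t) + 18*t + 18*sin(t) - 16*cos(t) - 8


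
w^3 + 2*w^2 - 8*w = w*(w - 2)*(w + 4)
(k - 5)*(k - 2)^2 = k^3 - 9*k^2 + 24*k - 20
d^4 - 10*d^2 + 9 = (d - 3)*(d - 1)*(d + 1)*(d + 3)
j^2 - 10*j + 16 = (j - 8)*(j - 2)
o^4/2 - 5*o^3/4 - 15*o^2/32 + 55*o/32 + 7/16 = (o/2 + 1/2)*(o - 2)*(o - 7/4)*(o + 1/4)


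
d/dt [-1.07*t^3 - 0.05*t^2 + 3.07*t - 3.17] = -3.21*t^2 - 0.1*t + 3.07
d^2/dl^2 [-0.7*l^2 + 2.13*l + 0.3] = -1.40000000000000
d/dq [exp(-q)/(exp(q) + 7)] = (-2*exp(q) - 7)*exp(-q)/(exp(2*q) + 14*exp(q) + 49)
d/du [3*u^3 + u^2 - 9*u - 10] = 9*u^2 + 2*u - 9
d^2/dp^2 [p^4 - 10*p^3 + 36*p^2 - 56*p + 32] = 12*p^2 - 60*p + 72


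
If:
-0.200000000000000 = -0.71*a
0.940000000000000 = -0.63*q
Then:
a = 0.28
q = -1.49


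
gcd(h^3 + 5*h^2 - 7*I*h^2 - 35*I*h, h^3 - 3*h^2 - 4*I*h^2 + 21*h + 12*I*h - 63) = h - 7*I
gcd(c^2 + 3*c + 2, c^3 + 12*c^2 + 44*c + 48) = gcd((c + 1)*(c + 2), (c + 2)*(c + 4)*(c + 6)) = c + 2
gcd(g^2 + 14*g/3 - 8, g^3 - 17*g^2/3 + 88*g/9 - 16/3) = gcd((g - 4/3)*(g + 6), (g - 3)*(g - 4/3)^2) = g - 4/3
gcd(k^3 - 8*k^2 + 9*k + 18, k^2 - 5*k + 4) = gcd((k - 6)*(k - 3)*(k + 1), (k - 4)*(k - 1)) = 1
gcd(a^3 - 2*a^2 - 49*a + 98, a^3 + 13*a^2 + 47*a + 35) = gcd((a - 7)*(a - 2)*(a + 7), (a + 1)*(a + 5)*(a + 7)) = a + 7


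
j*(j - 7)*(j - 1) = j^3 - 8*j^2 + 7*j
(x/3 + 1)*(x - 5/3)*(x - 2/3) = x^3/3 + 2*x^2/9 - 53*x/27 + 10/9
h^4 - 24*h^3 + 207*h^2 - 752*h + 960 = (h - 8)^2*(h - 5)*(h - 3)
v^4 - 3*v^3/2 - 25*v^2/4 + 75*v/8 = v*(v - 5/2)*(v - 3/2)*(v + 5/2)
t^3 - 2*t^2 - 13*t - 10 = (t - 5)*(t + 1)*(t + 2)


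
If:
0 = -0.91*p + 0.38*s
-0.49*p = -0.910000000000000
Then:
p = 1.86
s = 4.45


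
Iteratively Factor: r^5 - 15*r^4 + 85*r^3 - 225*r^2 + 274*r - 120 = (r - 4)*(r^4 - 11*r^3 + 41*r^2 - 61*r + 30) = (r - 4)*(r - 2)*(r^3 - 9*r^2 + 23*r - 15) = (r - 5)*(r - 4)*(r - 2)*(r^2 - 4*r + 3) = (r - 5)*(r - 4)*(r - 2)*(r - 1)*(r - 3)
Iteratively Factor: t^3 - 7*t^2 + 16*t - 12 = (t - 2)*(t^2 - 5*t + 6) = (t - 3)*(t - 2)*(t - 2)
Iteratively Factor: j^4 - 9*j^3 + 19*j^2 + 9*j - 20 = (j - 4)*(j^3 - 5*j^2 - j + 5) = (j - 4)*(j - 1)*(j^2 - 4*j - 5) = (j - 4)*(j - 1)*(j + 1)*(j - 5)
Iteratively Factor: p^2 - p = (p)*(p - 1)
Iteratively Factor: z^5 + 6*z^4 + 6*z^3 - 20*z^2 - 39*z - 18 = (z + 1)*(z^4 + 5*z^3 + z^2 - 21*z - 18) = (z + 1)*(z + 3)*(z^3 + 2*z^2 - 5*z - 6) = (z + 1)*(z + 3)^2*(z^2 - z - 2) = (z - 2)*(z + 1)*(z + 3)^2*(z + 1)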